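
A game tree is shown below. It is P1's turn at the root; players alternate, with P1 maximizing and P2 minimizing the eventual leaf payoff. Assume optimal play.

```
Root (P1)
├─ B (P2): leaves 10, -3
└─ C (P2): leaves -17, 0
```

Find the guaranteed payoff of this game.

B (P2): min(10, -3) = -3
C (P2): min(-17, 0) = -17
Root (P1): max(-3, -17) = -3

-3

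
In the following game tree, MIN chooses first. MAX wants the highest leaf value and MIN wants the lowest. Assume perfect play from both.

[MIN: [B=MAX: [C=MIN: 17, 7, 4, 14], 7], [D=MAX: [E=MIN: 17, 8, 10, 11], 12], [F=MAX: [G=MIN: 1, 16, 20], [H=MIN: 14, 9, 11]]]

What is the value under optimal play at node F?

G: min(1, 16, 20) = 1
H: min(14, 9, 11) = 9
F: max(1, 9) = 9

9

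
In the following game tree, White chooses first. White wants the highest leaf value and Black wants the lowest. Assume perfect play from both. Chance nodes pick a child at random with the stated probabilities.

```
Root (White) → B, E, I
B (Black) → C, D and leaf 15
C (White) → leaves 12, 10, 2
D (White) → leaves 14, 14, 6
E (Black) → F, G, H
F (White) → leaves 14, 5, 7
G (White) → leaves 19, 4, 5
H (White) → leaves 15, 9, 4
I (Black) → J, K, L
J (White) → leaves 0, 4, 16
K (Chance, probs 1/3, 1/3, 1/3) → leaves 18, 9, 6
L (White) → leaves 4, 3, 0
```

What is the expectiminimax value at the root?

14

C (White): max(12, 10, 2) = 12
D (White): max(14, 14, 6) = 14
B (Black): min(12, 14, 15) = 12
F (White): max(14, 5, 7) = 14
G (White): max(19, 4, 5) = 19
H (White): max(15, 9, 4) = 15
E (Black): min(14, 19, 15) = 14
J (White): max(0, 4, 16) = 16
K (Chance): 1/3·18 + 1/3·9 + 1/3·6 = 11
L (White): max(4, 3, 0) = 4
I (Black): min(16, 11, 4) = 4
Root (White): max(12, 14, 4) = 14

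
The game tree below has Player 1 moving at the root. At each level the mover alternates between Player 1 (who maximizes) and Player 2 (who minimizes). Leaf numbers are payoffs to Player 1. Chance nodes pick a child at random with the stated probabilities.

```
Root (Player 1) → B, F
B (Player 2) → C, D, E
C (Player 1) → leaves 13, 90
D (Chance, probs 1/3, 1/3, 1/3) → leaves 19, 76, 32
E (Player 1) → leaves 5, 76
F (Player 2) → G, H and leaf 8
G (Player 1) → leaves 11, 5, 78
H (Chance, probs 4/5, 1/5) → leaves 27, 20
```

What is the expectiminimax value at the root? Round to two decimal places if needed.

C (Player 1): max(13, 90) = 90
D (Chance): 1/3·19 + 1/3·76 + 1/3·32 = 42.33
E (Player 1): max(5, 76) = 76
B (Player 2): min(90, 42.33, 76) = 42.33
G (Player 1): max(11, 5, 78) = 78
H (Chance): 4/5·27 + 1/5·20 = 25.6
F (Player 2): min(78, 25.6, 8) = 8
Root (Player 1): max(42.33, 8) = 42.33

42.33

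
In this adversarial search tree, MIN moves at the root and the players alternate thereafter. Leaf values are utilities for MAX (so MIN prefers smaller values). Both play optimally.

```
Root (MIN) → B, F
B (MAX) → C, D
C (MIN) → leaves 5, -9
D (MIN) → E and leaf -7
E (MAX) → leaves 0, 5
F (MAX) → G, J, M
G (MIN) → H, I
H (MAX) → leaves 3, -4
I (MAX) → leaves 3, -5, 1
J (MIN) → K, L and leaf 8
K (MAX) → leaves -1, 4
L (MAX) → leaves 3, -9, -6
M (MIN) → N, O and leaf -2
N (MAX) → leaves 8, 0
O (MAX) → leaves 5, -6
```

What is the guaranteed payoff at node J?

K: max(-1, 4) = 4
L: max(3, -9, -6) = 3
J: min(4, 3, 8) = 3

3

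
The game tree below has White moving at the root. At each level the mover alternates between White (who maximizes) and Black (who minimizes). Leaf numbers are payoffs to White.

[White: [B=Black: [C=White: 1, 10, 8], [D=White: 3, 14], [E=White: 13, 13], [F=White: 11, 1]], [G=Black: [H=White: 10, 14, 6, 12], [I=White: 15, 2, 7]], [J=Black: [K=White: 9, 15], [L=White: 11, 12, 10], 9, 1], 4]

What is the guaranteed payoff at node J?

K: max(9, 15) = 15
L: max(11, 12, 10) = 12
J: min(15, 12, 9, 1) = 1

1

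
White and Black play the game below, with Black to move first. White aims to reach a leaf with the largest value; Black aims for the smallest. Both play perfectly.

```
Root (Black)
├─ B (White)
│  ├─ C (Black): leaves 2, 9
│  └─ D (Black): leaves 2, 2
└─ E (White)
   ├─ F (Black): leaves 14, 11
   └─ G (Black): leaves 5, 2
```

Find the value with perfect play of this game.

2

C (Black): min(2, 9) = 2
D (Black): min(2, 2) = 2
B (White): max(2, 2) = 2
F (Black): min(14, 11) = 11
G (Black): min(5, 2) = 2
E (White): max(11, 2) = 11
Root (Black): min(2, 11) = 2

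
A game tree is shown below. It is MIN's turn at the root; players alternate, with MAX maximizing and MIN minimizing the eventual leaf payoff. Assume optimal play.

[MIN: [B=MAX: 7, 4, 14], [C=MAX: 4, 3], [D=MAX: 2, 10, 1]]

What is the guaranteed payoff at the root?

B (MAX): max(7, 4, 14) = 14
C (MAX): max(4, 3) = 4
D (MAX): max(2, 10, 1) = 10
Root (MIN): min(14, 4, 10) = 4

4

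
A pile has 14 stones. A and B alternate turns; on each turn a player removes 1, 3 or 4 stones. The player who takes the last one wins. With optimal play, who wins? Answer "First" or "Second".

Positions where the player to move wins (W) vs loses (L):
i:   0  1  2  3  4  5  6  7  8  9 10 11 12 13 14
     L  W  L  W  W  W  W  L  W  L  W  W  W  W  L
Position 14 is L, so the second player wins.

Second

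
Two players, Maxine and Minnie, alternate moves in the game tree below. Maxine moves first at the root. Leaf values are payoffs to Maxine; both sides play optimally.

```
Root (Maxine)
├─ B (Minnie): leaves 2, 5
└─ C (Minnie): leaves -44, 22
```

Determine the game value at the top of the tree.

B (Minnie): min(2, 5) = 2
C (Minnie): min(-44, 22) = -44
Root (Maxine): max(2, -44) = 2

2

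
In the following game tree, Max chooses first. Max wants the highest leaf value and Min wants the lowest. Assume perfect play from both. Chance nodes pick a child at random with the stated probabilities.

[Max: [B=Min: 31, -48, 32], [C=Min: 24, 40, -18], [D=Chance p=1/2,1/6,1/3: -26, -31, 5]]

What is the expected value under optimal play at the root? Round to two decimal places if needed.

-16.5

B (Min): min(31, -48, 32) = -48
C (Min): min(24, 40, -18) = -18
D (Chance): 1/2·-26 + 1/6·-31 + 1/3·5 = -16.5
Root (Max): max(-48, -18, -16.5) = -16.5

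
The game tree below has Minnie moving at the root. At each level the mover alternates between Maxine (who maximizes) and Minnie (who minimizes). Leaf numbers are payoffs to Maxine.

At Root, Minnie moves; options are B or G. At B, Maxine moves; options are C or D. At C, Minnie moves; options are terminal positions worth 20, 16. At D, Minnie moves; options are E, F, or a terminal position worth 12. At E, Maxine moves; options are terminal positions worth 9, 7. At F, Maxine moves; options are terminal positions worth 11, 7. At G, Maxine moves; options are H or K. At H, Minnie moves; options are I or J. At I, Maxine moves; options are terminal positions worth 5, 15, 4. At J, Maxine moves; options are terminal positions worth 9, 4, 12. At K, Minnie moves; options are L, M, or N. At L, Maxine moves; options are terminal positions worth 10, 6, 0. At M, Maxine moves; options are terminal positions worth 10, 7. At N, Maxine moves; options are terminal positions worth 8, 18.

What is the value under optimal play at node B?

C: min(20, 16) = 16
E: max(9, 7) = 9
F: max(11, 7) = 11
D: min(9, 11, 12) = 9
B: max(16, 9) = 16

16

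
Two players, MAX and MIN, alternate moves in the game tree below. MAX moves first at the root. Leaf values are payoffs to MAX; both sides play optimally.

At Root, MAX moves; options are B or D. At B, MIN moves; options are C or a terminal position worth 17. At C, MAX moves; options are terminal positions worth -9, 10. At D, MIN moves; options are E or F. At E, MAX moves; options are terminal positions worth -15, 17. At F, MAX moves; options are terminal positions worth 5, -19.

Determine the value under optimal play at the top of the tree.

10

C (MAX): max(-9, 10) = 10
B (MIN): min(10, 17) = 10
E (MAX): max(-15, 17) = 17
F (MAX): max(5, -19) = 5
D (MIN): min(17, 5) = 5
Root (MAX): max(10, 5) = 10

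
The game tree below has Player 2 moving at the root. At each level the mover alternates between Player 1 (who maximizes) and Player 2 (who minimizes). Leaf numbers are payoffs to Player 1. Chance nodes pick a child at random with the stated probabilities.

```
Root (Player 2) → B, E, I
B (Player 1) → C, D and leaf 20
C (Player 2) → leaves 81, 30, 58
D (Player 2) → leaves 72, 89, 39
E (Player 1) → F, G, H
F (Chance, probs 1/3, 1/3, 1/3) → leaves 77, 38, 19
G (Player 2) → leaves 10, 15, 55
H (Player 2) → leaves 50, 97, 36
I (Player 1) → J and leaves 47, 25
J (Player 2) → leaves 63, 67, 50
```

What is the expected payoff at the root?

C (Player 2): min(81, 30, 58) = 30
D (Player 2): min(72, 89, 39) = 39
B (Player 1): max(30, 39, 20) = 39
F (Chance): 1/3·77 + 1/3·38 + 1/3·19 = 44.67
G (Player 2): min(10, 15, 55) = 10
H (Player 2): min(50, 97, 36) = 36
E (Player 1): max(44.67, 10, 36) = 44.67
J (Player 2): min(63, 67, 50) = 50
I (Player 1): max(50, 47, 25) = 50
Root (Player 2): min(39, 44.67, 50) = 39

39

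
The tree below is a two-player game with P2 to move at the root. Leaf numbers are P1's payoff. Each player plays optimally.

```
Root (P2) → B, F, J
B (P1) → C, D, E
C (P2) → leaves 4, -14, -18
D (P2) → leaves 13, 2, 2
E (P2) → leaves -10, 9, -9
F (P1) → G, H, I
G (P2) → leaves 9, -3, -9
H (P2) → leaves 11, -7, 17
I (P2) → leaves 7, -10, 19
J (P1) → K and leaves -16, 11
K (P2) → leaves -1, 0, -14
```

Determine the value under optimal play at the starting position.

C (P2): min(4, -14, -18) = -18
D (P2): min(13, 2, 2) = 2
E (P2): min(-10, 9, -9) = -10
B (P1): max(-18, 2, -10) = 2
G (P2): min(9, -3, -9) = -9
H (P2): min(11, -7, 17) = -7
I (P2): min(7, -10, 19) = -10
F (P1): max(-9, -7, -10) = -7
K (P2): min(-1, 0, -14) = -14
J (P1): max(-14, -16, 11) = 11
Root (P2): min(2, -7, 11) = -7

-7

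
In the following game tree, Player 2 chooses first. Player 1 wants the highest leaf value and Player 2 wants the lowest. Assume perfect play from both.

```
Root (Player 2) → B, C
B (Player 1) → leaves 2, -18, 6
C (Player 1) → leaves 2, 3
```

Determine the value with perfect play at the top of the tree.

B (Player 1): max(2, -18, 6) = 6
C (Player 1): max(2, 3) = 3
Root (Player 2): min(6, 3) = 3

3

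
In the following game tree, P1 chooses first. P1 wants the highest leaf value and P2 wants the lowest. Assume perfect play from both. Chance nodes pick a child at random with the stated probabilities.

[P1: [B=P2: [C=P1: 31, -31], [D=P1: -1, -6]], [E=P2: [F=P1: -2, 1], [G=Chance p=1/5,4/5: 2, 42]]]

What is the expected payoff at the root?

C (P1): max(31, -31) = 31
D (P1): max(-1, -6) = -1
B (P2): min(31, -1) = -1
F (P1): max(-2, 1) = 1
G (Chance): 1/5·2 + 4/5·42 = 34
E (P2): min(1, 34) = 1
Root (P1): max(-1, 1) = 1

1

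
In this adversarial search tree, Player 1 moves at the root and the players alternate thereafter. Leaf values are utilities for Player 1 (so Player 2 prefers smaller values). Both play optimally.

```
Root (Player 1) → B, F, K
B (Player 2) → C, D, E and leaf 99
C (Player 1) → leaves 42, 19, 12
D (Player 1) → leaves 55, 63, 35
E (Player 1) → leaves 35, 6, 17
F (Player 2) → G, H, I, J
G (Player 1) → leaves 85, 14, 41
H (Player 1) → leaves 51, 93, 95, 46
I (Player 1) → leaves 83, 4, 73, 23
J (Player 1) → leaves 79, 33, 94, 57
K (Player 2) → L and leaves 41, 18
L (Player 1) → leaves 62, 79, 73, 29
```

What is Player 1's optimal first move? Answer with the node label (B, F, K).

F

C (Player 1): max(42, 19, 12) = 42
D (Player 1): max(55, 63, 35) = 63
E (Player 1): max(35, 6, 17) = 35
B (Player 2): min(42, 63, 35, 99) = 35
G (Player 1): max(85, 14, 41) = 85
H (Player 1): max(51, 93, 95, 46) = 95
I (Player 1): max(83, 4, 73, 23) = 83
J (Player 1): max(79, 33, 94, 57) = 94
F (Player 2): min(85, 95, 83, 94) = 83
L (Player 1): max(62, 79, 73, 29) = 79
K (Player 2): min(79, 41, 18) = 18
Root (Player 1): max(35, 83, 18) = 83
Player 1 picks the child with the highest value: F (value 83).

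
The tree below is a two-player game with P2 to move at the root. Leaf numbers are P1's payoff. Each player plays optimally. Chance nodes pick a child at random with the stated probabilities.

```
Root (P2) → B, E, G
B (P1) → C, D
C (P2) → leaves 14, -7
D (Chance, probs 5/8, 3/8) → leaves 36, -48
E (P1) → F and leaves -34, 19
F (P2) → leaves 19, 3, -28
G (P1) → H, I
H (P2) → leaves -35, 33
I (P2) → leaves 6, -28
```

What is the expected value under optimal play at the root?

-28

C (P2): min(14, -7) = -7
D (Chance): 5/8·36 + 3/8·-48 = 4.5
B (P1): max(-7, 4.5) = 4.5
F (P2): min(19, 3, -28) = -28
E (P1): max(-28, -34, 19) = 19
H (P2): min(-35, 33) = -35
I (P2): min(6, -28) = -28
G (P1): max(-35, -28) = -28
Root (P2): min(4.5, 19, -28) = -28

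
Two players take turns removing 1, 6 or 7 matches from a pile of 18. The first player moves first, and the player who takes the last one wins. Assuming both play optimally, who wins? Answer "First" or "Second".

Mark each pile size as W (mover wins) or L (mover loses):
i:   0  1  2  3  4  5  6  7  8  9 10 11 12 13 14 15 16 17 18
     L  W  L  W  L  W  W  W  W  W  W  W  L  W  L  W  L  W  W
Position 18 is W, so the first player wins.

First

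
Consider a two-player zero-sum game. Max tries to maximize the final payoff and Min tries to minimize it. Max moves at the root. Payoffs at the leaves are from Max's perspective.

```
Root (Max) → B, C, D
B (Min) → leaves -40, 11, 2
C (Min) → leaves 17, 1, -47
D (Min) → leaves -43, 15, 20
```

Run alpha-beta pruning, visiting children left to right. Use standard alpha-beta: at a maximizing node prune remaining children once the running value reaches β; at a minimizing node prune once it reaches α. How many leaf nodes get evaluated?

7

B [α=-∞,β=+∞]: v=-40
C [α=-40,β=+∞]: v=-47
D [α=-40,β=+∞]: v=-43 after child 1 ≤ α → α-cutoff, skip 2
Root [α=-∞,β=+∞]: v=-40
Leaves evaluated: 7 of 9.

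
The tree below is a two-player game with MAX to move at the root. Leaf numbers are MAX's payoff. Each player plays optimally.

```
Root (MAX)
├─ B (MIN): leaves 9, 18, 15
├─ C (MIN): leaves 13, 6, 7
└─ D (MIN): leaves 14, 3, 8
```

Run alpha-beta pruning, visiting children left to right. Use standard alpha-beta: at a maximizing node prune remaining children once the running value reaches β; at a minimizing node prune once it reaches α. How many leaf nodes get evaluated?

B [α=-∞,β=+∞]: v=9
C [α=9,β=+∞]: v=6 after child 2 ≤ α → α-cutoff, skip 1
D [α=9,β=+∞]: v=3 after child 2 ≤ α → α-cutoff, skip 1
Root [α=-∞,β=+∞]: v=9
Leaves evaluated: 7 of 9.

7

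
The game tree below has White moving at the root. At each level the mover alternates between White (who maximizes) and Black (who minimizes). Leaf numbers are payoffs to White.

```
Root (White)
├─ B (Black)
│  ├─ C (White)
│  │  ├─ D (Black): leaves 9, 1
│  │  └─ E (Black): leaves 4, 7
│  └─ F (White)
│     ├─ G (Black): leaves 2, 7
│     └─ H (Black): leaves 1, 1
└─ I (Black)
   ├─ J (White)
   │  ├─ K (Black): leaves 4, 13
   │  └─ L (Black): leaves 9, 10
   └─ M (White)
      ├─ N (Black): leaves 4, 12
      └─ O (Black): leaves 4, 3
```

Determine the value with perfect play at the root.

4

D (Black): min(9, 1) = 1
E (Black): min(4, 7) = 4
C (White): max(1, 4) = 4
G (Black): min(2, 7) = 2
H (Black): min(1, 1) = 1
F (White): max(2, 1) = 2
B (Black): min(4, 2) = 2
K (Black): min(4, 13) = 4
L (Black): min(9, 10) = 9
J (White): max(4, 9) = 9
N (Black): min(4, 12) = 4
O (Black): min(4, 3) = 3
M (White): max(4, 3) = 4
I (Black): min(9, 4) = 4
Root (White): max(2, 4) = 4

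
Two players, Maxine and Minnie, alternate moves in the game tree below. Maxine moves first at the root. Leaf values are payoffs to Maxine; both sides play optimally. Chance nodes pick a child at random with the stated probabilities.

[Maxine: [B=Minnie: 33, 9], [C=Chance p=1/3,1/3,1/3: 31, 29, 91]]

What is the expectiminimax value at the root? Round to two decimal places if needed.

B (Minnie): min(33, 9) = 9
C (Chance): 1/3·31 + 1/3·29 + 1/3·91 = 50.33
Root (Maxine): max(9, 50.33) = 50.33

50.33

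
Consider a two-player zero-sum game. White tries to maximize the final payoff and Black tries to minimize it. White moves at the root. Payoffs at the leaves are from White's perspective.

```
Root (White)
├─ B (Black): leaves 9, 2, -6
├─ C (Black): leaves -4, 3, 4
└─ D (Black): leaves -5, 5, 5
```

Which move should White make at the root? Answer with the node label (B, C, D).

C

B (Black): min(9, 2, -6) = -6
C (Black): min(-4, 3, 4) = -4
D (Black): min(-5, 5, 5) = -5
Root (White): max(-6, -4, -5) = -4
White picks the child with the highest value: C (value -4).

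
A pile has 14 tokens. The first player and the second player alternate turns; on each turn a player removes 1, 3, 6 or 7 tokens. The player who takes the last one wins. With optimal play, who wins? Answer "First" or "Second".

Positions where the player to move wins (W) vs loses (L):
i:   0  1  2  3  4  5  6  7  8  9 10 11 12 13 14
     L  W  L  W  L  W  W  W  W  W  W  W  L  W  L
Position 14 is L, so the second player wins.

Second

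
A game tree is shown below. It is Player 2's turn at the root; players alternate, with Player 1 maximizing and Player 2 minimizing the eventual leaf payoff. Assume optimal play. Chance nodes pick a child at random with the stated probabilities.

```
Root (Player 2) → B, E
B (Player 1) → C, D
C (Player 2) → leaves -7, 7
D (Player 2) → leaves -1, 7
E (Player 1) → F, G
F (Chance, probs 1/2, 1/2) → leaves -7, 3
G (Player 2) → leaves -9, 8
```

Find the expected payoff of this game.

-2

C (Player 2): min(-7, 7) = -7
D (Player 2): min(-1, 7) = -1
B (Player 1): max(-7, -1) = -1
F (Chance): 1/2·-7 + 1/2·3 = -2
G (Player 2): min(-9, 8) = -9
E (Player 1): max(-2, -9) = -2
Root (Player 2): min(-1, -2) = -2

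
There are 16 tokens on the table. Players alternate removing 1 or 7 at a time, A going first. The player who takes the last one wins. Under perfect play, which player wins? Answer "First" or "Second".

Mark each pile size as W (mover wins) or L (mover loses):
i:   0  1  2  3  4  5  6  7  8  9 10 11 12 13 14 15 16
     L  W  L  W  L  W  L  W  L  W  L  W  L  W  L  W  L
Position 16 is L, so the second player wins.

Second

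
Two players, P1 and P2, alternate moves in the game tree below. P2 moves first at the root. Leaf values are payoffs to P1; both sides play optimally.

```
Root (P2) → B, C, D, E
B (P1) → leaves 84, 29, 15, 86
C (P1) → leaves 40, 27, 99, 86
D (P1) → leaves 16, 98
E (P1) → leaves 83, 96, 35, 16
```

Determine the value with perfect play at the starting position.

86

B (P1): max(84, 29, 15, 86) = 86
C (P1): max(40, 27, 99, 86) = 99
D (P1): max(16, 98) = 98
E (P1): max(83, 96, 35, 16) = 96
Root (P2): min(86, 99, 98, 96) = 86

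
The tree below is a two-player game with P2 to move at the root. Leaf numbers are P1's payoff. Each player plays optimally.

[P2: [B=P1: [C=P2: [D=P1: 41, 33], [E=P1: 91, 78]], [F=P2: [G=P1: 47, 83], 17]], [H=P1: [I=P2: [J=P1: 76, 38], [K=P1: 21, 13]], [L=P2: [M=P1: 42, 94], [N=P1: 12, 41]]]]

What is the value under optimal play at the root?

41

D (P1): max(41, 33) = 41
E (P1): max(91, 78) = 91
C (P2): min(41, 91) = 41
G (P1): max(47, 83) = 83
F (P2): min(83, 17) = 17
B (P1): max(41, 17) = 41
J (P1): max(76, 38) = 76
K (P1): max(21, 13) = 21
I (P2): min(76, 21) = 21
M (P1): max(42, 94) = 94
N (P1): max(12, 41) = 41
L (P2): min(94, 41) = 41
H (P1): max(21, 41) = 41
Root (P2): min(41, 41) = 41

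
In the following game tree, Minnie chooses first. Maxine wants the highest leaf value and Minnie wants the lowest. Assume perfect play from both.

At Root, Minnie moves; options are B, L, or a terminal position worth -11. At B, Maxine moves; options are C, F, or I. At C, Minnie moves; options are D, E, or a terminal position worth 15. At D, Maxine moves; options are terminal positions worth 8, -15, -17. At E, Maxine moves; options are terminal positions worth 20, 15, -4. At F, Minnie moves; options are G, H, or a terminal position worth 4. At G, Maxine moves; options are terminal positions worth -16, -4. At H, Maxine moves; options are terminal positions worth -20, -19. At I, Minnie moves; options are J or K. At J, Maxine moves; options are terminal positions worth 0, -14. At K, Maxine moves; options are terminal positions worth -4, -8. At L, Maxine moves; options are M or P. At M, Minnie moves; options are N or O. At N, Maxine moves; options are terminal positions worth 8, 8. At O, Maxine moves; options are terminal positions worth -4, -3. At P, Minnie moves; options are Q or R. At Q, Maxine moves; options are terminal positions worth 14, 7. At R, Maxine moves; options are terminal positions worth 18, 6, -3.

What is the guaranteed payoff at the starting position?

-11

D (Maxine): max(8, -15, -17) = 8
E (Maxine): max(20, 15, -4) = 20
C (Minnie): min(8, 20, 15) = 8
G (Maxine): max(-16, -4) = -4
H (Maxine): max(-20, -19) = -19
F (Minnie): min(-4, -19, 4) = -19
J (Maxine): max(0, -14) = 0
K (Maxine): max(-4, -8) = -4
I (Minnie): min(0, -4) = -4
B (Maxine): max(8, -19, -4) = 8
N (Maxine): max(8, 8) = 8
O (Maxine): max(-4, -3) = -3
M (Minnie): min(8, -3) = -3
Q (Maxine): max(14, 7) = 14
R (Maxine): max(18, 6, -3) = 18
P (Minnie): min(14, 18) = 14
L (Maxine): max(-3, 14) = 14
Root (Minnie): min(8, 14, -11) = -11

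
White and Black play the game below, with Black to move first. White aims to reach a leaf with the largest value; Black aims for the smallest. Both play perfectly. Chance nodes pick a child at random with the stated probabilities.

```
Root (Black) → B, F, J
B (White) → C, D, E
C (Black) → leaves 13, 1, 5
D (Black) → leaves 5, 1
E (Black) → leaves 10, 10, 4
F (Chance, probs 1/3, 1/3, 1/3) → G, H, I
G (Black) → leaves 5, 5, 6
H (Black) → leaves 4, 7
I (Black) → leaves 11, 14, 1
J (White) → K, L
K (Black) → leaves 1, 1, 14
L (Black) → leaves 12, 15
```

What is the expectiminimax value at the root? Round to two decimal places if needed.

C (Black): min(13, 1, 5) = 1
D (Black): min(5, 1) = 1
E (Black): min(10, 10, 4) = 4
B (White): max(1, 1, 4) = 4
G (Black): min(5, 5, 6) = 5
H (Black): min(4, 7) = 4
I (Black): min(11, 14, 1) = 1
F (Chance): 1/3·5 + 1/3·4 + 1/3·1 = 3.33
K (Black): min(1, 1, 14) = 1
L (Black): min(12, 15) = 12
J (White): max(1, 12) = 12
Root (Black): min(4, 3.33, 12) = 3.33

3.33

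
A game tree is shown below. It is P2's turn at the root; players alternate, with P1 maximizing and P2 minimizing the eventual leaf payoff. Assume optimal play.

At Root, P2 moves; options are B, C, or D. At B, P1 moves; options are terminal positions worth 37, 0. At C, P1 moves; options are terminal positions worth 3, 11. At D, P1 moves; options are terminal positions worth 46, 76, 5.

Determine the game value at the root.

11

B (P1): max(37, 0) = 37
C (P1): max(3, 11) = 11
D (P1): max(46, 76, 5) = 76
Root (P2): min(37, 11, 76) = 11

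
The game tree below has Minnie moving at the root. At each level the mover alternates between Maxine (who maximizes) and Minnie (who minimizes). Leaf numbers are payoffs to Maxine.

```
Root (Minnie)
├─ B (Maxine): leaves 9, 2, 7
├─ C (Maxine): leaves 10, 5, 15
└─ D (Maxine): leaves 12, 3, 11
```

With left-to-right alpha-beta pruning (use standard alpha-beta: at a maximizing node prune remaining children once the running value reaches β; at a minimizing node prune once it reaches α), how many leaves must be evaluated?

5

B [α=-∞,β=+∞]: v=9
C [α=-∞,β=9]: v=10 after child 1 ≥ β → β-cutoff, skip 2
D [α=-∞,β=9]: v=12 after child 1 ≥ β → β-cutoff, skip 2
Root [α=-∞,β=+∞]: v=9
Leaves evaluated: 5 of 9.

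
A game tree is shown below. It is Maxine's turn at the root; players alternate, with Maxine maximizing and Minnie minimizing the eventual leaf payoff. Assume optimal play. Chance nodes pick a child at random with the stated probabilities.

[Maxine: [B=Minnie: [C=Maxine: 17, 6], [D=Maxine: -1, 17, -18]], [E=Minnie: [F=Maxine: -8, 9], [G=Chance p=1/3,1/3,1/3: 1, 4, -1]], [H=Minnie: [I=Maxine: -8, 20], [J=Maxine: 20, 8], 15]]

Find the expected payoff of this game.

C (Maxine): max(17, 6) = 17
D (Maxine): max(-1, 17, -18) = 17
B (Minnie): min(17, 17) = 17
F (Maxine): max(-8, 9) = 9
G (Chance): 1/3·1 + 1/3·4 + 1/3·-1 = 1.33
E (Minnie): min(9, 1.33) = 1.33
I (Maxine): max(-8, 20) = 20
J (Maxine): max(20, 8) = 20
H (Minnie): min(20, 20, 15) = 15
Root (Maxine): max(17, 1.33, 15) = 17

17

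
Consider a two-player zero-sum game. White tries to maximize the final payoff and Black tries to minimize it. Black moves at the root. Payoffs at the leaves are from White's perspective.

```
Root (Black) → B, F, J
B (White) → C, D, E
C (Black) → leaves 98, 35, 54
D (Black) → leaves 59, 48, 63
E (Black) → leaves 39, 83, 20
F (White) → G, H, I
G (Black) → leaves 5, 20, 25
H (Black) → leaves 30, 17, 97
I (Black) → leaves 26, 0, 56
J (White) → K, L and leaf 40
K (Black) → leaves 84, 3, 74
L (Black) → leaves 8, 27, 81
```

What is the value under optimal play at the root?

17

C (Black): min(98, 35, 54) = 35
D (Black): min(59, 48, 63) = 48
E (Black): min(39, 83, 20) = 20
B (White): max(35, 48, 20) = 48
G (Black): min(5, 20, 25) = 5
H (Black): min(30, 17, 97) = 17
I (Black): min(26, 0, 56) = 0
F (White): max(5, 17, 0) = 17
K (Black): min(84, 3, 74) = 3
L (Black): min(8, 27, 81) = 8
J (White): max(3, 8, 40) = 40
Root (Black): min(48, 17, 40) = 17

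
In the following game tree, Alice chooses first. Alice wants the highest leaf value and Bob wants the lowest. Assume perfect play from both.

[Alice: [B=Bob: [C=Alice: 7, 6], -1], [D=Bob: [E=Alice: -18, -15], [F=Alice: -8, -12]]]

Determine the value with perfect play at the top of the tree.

-1

C (Alice): max(7, 6) = 7
B (Bob): min(7, -1) = -1
E (Alice): max(-18, -15) = -15
F (Alice): max(-8, -12) = -8
D (Bob): min(-15, -8) = -15
Root (Alice): max(-1, -15) = -1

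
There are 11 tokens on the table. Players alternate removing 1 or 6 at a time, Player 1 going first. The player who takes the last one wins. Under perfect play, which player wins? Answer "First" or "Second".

Second

W/L table (W = player to move can force a win):
i:   0  1  2  3  4  5  6  7  8  9 10 11
     L  W  L  W  L  W  W  L  W  L  W  L
Position 11 is L, so the second player wins.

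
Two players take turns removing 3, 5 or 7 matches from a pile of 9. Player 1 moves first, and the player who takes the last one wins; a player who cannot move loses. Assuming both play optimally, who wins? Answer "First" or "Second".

Compute winning (W) and losing (L) positions by backward induction:
i:   0  1  2  3  4  5  6  7  8  9
     L  L  L  W  W  W  W  W  W  W
Position 9 is W, so the first player wins.

First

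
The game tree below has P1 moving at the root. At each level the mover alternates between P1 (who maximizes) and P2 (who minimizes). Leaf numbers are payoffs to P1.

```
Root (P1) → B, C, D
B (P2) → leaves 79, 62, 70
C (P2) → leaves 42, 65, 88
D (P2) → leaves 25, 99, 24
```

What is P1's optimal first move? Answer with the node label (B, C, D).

B

B (P2): min(79, 62, 70) = 62
C (P2): min(42, 65, 88) = 42
D (P2): min(25, 99, 24) = 24
Root (P1): max(62, 42, 24) = 62
P1 picks the child with the highest value: B (value 62).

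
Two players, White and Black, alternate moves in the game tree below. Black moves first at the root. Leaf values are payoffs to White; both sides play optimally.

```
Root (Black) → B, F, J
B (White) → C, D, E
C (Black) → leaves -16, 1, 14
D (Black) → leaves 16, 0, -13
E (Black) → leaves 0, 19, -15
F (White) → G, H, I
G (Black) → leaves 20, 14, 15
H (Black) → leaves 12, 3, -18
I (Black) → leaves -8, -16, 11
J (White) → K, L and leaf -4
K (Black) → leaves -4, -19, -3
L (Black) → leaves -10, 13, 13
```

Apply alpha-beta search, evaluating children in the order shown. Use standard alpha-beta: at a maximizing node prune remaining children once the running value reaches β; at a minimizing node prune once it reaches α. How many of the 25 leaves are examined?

C [α=-∞,β=+∞]: v=-16
D [α=-16,β=+∞]: v=-13
E [α=-13,β=+∞]: v=-15
B [α=-∞,β=+∞]: v=-13
G [α=-∞,β=-13]: v=14
F [α=-∞,β=-13]: v=14 after child 1 ≥ β → β-cutoff, skip 2
K [α=-∞,β=-13]: v=-19
L [α=-19,β=-13]: v=-10
J [α=-∞,β=-13]: v=-10 after child 2 ≥ β → β-cutoff, skip 1
Root [α=-∞,β=+∞]: v=-13
Leaves evaluated: 18 of 25.

18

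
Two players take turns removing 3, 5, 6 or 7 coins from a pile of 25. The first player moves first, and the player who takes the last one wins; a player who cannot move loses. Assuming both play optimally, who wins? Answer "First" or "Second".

First

Compute winning (W) and losing (L) positions by backward induction:
i:   0  1  2  3  4  5  6  7  8  9 10 11 12 13 14 15 16 17 18 19 20 21 22 23 24 25
     L  L  L  W  W  W  W  W  W  W  L  L  L  W  W  W  W  W  W  W  L  L  L  W  W  W
Position 25 is W, so the first player wins.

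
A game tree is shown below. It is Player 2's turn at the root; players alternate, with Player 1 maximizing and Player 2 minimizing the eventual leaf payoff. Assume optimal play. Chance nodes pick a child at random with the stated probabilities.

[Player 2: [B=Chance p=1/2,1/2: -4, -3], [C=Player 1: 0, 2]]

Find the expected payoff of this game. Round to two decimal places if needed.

-3.5

B (Chance): 1/2·-4 + 1/2·-3 = -3.5
C (Player 1): max(0, 2) = 2
Root (Player 2): min(-3.5, 2) = -3.5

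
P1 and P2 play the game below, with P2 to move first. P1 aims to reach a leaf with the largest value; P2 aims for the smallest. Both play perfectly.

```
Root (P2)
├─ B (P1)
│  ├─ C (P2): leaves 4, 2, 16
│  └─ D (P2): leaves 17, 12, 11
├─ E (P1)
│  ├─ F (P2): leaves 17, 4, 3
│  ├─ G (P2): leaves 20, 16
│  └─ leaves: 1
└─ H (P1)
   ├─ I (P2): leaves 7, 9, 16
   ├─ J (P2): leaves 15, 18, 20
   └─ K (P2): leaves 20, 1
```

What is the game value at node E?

16

F: min(17, 4, 3) = 3
G: min(20, 16) = 16
E: max(3, 16, 1) = 16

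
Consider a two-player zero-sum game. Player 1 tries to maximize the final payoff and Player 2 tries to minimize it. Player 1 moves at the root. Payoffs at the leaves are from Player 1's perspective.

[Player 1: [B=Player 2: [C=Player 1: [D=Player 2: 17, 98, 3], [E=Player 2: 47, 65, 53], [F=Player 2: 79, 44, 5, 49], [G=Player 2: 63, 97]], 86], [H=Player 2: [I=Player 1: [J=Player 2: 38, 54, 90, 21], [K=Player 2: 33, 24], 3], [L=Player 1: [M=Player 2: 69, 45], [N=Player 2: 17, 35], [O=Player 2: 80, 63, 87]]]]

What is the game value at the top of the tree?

63

D (Player 2): min(17, 98, 3) = 3
E (Player 2): min(47, 65, 53) = 47
F (Player 2): min(79, 44, 5, 49) = 5
G (Player 2): min(63, 97) = 63
C (Player 1): max(3, 47, 5, 63) = 63
B (Player 2): min(63, 86) = 63
J (Player 2): min(38, 54, 90, 21) = 21
K (Player 2): min(33, 24) = 24
I (Player 1): max(21, 24, 3) = 24
M (Player 2): min(69, 45) = 45
N (Player 2): min(17, 35) = 17
O (Player 2): min(80, 63, 87) = 63
L (Player 1): max(45, 17, 63) = 63
H (Player 2): min(24, 63) = 24
Root (Player 1): max(63, 24) = 63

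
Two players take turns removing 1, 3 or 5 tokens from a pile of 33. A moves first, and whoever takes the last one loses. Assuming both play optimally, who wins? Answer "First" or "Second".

i:   0  1  2  3  4  5  6  7  8  9 10 11 12 13 14 15 16 17 18 19 20 21 22 23 24 25 26 27 28 29 30 31 32 33
     W  L  W  L  W  L  W  L  W  L  W  L  W  L  W  L  W  L  W  L  W  L  W  L  W  L  W  L  W  L  W  L  W  L
Position 33 is L, so the second player wins.

Second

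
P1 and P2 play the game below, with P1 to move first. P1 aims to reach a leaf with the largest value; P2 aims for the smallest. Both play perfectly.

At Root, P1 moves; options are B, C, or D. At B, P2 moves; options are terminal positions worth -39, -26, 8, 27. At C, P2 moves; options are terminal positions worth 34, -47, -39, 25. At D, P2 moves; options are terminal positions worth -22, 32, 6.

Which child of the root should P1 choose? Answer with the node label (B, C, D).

D

B (P2): min(-39, -26, 8, 27) = -39
C (P2): min(34, -47, -39, 25) = -47
D (P2): min(-22, 32, 6) = -22
Root (P1): max(-39, -47, -22) = -22
P1 picks the child with the highest value: D (value -22).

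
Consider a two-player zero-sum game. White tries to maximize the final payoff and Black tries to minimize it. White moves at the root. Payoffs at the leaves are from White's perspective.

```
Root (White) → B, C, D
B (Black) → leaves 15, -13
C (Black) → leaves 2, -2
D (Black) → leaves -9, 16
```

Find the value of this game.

B (Black): min(15, -13) = -13
C (Black): min(2, -2) = -2
D (Black): min(-9, 16) = -9
Root (White): max(-13, -2, -9) = -2

-2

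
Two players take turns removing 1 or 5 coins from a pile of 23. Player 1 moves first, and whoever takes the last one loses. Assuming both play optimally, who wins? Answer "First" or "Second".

Second

Positions where the player to move wins (W) vs loses (L):
i:   0  1  2  3  4  5  6  7  8  9 10 11 12 13 14 15 16 17 18 19 20 21 22 23
     W  L  W  L  W  L  W  L  W  L  W  L  W  L  W  L  W  L  W  L  W  L  W  L
Position 23 is L, so the second player wins.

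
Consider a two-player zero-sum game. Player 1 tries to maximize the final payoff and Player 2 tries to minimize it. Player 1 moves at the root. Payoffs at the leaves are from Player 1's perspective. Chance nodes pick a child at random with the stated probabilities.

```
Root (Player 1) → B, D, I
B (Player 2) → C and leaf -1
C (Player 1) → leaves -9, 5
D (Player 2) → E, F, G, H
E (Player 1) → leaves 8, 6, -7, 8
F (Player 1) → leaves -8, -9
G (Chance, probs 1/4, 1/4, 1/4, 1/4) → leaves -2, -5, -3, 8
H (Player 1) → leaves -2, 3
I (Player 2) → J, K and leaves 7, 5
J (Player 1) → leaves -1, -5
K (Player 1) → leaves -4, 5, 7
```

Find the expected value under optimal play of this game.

-1

C (Player 1): max(-9, 5) = 5
B (Player 2): min(5, -1) = -1
E (Player 1): max(8, 6, -7, 8) = 8
F (Player 1): max(-8, -9) = -8
G (Chance): 1/4·-2 + 1/4·-5 + 1/4·-3 + 1/4·8 = -0.5
H (Player 1): max(-2, 3) = 3
D (Player 2): min(8, -8, -0.5, 3) = -8
J (Player 1): max(-1, -5) = -1
K (Player 1): max(-4, 5, 7) = 7
I (Player 2): min(-1, 7, 7, 5) = -1
Root (Player 1): max(-1, -8, -1) = -1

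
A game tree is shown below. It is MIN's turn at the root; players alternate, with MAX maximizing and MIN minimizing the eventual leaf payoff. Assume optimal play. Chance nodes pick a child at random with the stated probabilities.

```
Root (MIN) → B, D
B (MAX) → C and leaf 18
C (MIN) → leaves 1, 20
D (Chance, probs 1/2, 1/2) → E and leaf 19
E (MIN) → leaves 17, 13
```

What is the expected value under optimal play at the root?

16

C (MIN): min(1, 20) = 1
B (MAX): max(1, 18) = 18
E (MIN): min(17, 13) = 13
D (Chance): 1/2·13 + 1/2·19 = 16
Root (MIN): min(18, 16) = 16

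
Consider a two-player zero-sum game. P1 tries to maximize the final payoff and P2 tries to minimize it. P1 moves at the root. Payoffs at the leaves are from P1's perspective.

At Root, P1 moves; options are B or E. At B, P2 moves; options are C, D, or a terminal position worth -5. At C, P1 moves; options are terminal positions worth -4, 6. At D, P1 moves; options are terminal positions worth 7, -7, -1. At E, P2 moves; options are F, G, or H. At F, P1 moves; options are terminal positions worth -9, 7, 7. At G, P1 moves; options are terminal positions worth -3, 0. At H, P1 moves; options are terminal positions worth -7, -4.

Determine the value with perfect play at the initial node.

-4

C (P1): max(-4, 6) = 6
D (P1): max(7, -7, -1) = 7
B (P2): min(6, 7, -5) = -5
F (P1): max(-9, 7, 7) = 7
G (P1): max(-3, 0) = 0
H (P1): max(-7, -4) = -4
E (P2): min(7, 0, -4) = -4
Root (P1): max(-5, -4) = -4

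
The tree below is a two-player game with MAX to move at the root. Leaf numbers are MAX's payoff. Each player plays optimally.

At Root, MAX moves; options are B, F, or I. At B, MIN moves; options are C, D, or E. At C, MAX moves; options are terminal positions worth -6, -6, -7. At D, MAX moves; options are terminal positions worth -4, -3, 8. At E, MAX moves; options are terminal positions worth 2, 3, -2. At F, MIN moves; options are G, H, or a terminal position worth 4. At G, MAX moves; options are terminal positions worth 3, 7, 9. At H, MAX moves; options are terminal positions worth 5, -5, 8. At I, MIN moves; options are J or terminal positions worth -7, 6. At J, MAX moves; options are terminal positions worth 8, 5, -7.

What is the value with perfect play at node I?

J: max(8, 5, -7) = 8
I: min(8, -7, 6) = -7

-7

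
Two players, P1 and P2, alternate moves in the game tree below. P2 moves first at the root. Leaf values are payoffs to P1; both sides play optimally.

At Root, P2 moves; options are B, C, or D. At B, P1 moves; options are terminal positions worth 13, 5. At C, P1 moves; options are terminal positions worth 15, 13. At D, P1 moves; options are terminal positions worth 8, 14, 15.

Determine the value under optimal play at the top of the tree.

13

B (P1): max(13, 5) = 13
C (P1): max(15, 13) = 15
D (P1): max(8, 14, 15) = 15
Root (P2): min(13, 15, 15) = 13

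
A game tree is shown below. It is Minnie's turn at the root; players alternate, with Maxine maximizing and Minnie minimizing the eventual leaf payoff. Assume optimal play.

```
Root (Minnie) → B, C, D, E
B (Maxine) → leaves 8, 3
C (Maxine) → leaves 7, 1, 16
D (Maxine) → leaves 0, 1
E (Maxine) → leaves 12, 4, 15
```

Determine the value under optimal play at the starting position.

1

B (Maxine): max(8, 3) = 8
C (Maxine): max(7, 1, 16) = 16
D (Maxine): max(0, 1) = 1
E (Maxine): max(12, 4, 15) = 15
Root (Minnie): min(8, 16, 1, 15) = 1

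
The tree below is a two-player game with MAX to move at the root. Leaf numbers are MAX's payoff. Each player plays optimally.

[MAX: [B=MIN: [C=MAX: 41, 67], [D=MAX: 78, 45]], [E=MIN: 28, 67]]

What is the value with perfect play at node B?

67

C: max(41, 67) = 67
D: max(78, 45) = 78
B: min(67, 78) = 67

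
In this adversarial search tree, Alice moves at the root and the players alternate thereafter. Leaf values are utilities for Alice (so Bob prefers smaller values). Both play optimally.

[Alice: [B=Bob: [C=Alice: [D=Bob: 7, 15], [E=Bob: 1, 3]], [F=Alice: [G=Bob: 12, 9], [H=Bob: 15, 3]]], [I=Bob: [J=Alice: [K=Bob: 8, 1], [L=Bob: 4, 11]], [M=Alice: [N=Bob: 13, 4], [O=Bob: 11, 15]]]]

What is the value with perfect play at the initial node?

7

D (Bob): min(7, 15) = 7
E (Bob): min(1, 3) = 1
C (Alice): max(7, 1) = 7
G (Bob): min(12, 9) = 9
H (Bob): min(15, 3) = 3
F (Alice): max(9, 3) = 9
B (Bob): min(7, 9) = 7
K (Bob): min(8, 1) = 1
L (Bob): min(4, 11) = 4
J (Alice): max(1, 4) = 4
N (Bob): min(13, 4) = 4
O (Bob): min(11, 15) = 11
M (Alice): max(4, 11) = 11
I (Bob): min(4, 11) = 4
Root (Alice): max(7, 4) = 7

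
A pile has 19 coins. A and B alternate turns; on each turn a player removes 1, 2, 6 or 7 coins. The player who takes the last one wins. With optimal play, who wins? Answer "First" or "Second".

Mark each pile size as W (mover wins) or L (mover loses):
i:   0  1  2  3  4  5  6  7  8  9 10 11 12 13 14 15 16 17 18 19
     L  W  W  L  W  W  W  W  L  W  W  L  W  W  W  W  L  W  W  L
Position 19 is L, so the second player wins.

Second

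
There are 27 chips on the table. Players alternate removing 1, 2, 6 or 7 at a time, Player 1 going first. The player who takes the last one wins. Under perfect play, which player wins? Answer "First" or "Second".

Second

Compute winning (W) and losing (L) positions by backward induction:
i:   0  1  2  3  4  5  6  7  8  9 10 11 12 13 14 15 16 17 18 19 20 21 22 23 24 25 26 27
     L  W  W  L  W  W  W  W  L  W  W  L  W  W  W  W  L  W  W  L  W  W  W  W  L  W  W  L
Position 27 is L, so the second player wins.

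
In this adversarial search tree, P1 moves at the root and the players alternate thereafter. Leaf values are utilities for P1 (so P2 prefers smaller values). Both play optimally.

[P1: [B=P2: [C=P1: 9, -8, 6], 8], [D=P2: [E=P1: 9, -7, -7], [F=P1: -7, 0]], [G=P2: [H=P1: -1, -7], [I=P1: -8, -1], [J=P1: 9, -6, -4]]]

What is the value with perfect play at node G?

H: max(-1, -7) = -1
I: max(-8, -1) = -1
J: max(9, -6, -4) = 9
G: min(-1, -1, 9) = -1

-1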